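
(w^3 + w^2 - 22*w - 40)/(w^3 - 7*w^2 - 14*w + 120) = (w + 2)/(w - 6)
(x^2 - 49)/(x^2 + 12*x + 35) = (x - 7)/(x + 5)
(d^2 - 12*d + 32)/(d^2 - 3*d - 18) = (-d^2 + 12*d - 32)/(-d^2 + 3*d + 18)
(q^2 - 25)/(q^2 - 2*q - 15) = (q + 5)/(q + 3)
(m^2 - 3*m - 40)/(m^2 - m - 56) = (m + 5)/(m + 7)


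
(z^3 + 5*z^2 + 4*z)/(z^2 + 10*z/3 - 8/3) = 3*z*(z + 1)/(3*z - 2)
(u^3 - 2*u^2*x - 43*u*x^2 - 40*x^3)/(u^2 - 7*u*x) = (u^3 - 2*u^2*x - 43*u*x^2 - 40*x^3)/(u*(u - 7*x))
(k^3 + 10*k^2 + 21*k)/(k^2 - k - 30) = k*(k^2 + 10*k + 21)/(k^2 - k - 30)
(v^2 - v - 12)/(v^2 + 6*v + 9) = (v - 4)/(v + 3)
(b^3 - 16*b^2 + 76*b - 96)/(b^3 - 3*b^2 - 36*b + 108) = (b^2 - 10*b + 16)/(b^2 + 3*b - 18)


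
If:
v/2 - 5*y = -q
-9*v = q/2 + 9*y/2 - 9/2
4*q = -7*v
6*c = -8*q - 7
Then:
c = 1/3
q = -9/8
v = 9/14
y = -9/56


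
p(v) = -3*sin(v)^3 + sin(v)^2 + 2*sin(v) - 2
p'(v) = -9*sin(v)^2*cos(v) + 2*sin(v)*cos(v) + 2*cos(v) = (-9*sin(v)^2 + 2*sin(v) + 2)*cos(v)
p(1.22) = -1.72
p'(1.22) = -1.39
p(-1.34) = -0.23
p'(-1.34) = -1.94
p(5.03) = -0.43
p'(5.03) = -2.51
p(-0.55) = -2.34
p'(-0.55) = -1.28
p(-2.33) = -1.78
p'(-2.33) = 2.88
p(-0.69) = -2.09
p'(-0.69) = -2.25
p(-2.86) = -2.41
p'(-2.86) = -0.72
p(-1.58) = -0.00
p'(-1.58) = 0.08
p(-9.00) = -2.44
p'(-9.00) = 0.32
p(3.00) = -1.71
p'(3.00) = -2.08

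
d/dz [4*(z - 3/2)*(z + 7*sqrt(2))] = 8*z - 6 + 28*sqrt(2)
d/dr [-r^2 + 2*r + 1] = 2 - 2*r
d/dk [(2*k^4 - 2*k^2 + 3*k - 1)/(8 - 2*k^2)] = (-4*k^5 + 32*k^3 + 3*k^2 - 18*k + 12)/(2*(k^4 - 8*k^2 + 16))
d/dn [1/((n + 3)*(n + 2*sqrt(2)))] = -(2*n + 2*sqrt(2) + 3)/((n + 3)^2*(n + 2*sqrt(2))^2)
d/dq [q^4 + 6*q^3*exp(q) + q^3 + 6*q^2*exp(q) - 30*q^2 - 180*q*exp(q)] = 6*q^3*exp(q) + 4*q^3 + 24*q^2*exp(q) + 3*q^2 - 168*q*exp(q) - 60*q - 180*exp(q)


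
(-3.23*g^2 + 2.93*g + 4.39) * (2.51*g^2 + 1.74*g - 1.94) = -8.1073*g^4 + 1.7341*g^3 + 22.3833*g^2 + 1.9544*g - 8.5166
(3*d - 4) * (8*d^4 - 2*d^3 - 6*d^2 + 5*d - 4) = 24*d^5 - 38*d^4 - 10*d^3 + 39*d^2 - 32*d + 16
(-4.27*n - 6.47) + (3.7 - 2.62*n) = -6.89*n - 2.77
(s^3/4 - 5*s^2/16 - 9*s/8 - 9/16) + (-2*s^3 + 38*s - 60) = -7*s^3/4 - 5*s^2/16 + 295*s/8 - 969/16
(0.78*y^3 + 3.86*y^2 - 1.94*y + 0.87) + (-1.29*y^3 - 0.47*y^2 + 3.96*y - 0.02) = -0.51*y^3 + 3.39*y^2 + 2.02*y + 0.85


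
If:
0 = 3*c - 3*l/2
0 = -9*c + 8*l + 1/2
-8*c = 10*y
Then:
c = -1/14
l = -1/7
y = 2/35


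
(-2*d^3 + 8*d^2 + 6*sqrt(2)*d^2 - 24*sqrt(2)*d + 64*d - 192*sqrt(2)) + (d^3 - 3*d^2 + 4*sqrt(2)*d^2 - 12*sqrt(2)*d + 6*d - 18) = -d^3 + 5*d^2 + 10*sqrt(2)*d^2 - 36*sqrt(2)*d + 70*d - 192*sqrt(2) - 18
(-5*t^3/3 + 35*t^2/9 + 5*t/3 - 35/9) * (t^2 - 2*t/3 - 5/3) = -5*t^5/3 + 5*t^4 + 50*t^3/27 - 310*t^2/27 - 5*t/27 + 175/27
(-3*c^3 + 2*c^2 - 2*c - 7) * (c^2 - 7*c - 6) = -3*c^5 + 23*c^4 + 2*c^3 - 5*c^2 + 61*c + 42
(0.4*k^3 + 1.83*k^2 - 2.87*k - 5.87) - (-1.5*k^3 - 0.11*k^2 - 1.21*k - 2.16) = 1.9*k^3 + 1.94*k^2 - 1.66*k - 3.71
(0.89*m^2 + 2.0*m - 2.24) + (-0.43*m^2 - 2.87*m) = 0.46*m^2 - 0.87*m - 2.24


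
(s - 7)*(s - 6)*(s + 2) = s^3 - 11*s^2 + 16*s + 84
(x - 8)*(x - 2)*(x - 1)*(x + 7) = x^4 - 4*x^3 - 51*x^2 + 166*x - 112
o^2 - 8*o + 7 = (o - 7)*(o - 1)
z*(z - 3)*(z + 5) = z^3 + 2*z^2 - 15*z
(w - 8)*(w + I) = w^2 - 8*w + I*w - 8*I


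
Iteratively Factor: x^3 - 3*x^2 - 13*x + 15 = (x + 3)*(x^2 - 6*x + 5) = (x - 1)*(x + 3)*(x - 5)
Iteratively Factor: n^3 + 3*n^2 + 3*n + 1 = (n + 1)*(n^2 + 2*n + 1) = (n + 1)^2*(n + 1)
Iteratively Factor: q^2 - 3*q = (q - 3)*(q)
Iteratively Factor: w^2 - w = (w - 1)*(w)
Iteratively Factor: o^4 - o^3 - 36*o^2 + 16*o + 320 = (o - 5)*(o^3 + 4*o^2 - 16*o - 64) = (o - 5)*(o + 4)*(o^2 - 16) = (o - 5)*(o + 4)^2*(o - 4)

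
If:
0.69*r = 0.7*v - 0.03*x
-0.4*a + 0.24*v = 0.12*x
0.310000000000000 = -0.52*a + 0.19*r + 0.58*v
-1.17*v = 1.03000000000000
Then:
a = -1.98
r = -1.10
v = -0.88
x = 4.84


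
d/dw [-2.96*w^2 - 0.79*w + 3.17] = -5.92*w - 0.79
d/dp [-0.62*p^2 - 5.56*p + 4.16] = -1.24*p - 5.56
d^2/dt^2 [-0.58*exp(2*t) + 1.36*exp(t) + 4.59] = (1.36 - 2.32*exp(t))*exp(t)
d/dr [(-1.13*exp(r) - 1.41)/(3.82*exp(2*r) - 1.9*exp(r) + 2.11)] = (4.3166*exp(2*r) + 10.7724*exp(r) - 5.0633)*exp(r)/(14.5924*exp(4*r) - 14.516*exp(3*r) + 19.7304*exp(2*r) - 8.018*exp(r) + 4.4521)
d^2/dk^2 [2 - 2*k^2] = -4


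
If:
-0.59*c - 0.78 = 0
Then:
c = -1.32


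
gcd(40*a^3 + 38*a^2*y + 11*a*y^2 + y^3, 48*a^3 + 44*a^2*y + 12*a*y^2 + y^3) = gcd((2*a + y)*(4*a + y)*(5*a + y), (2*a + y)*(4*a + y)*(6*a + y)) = 8*a^2 + 6*a*y + y^2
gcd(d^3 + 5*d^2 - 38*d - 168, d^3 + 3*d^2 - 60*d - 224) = d^2 + 11*d + 28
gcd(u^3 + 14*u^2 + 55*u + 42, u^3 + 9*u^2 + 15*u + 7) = u^2 + 8*u + 7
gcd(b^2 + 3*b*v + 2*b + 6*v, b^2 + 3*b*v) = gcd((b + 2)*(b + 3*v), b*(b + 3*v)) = b + 3*v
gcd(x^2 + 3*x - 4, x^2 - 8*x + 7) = x - 1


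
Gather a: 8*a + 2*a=10*a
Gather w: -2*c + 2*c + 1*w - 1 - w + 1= 0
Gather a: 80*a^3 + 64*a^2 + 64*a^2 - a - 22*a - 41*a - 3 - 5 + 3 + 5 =80*a^3 + 128*a^2 - 64*a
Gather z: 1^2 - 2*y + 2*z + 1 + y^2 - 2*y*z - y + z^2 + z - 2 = y^2 - 3*y + z^2 + z*(3 - 2*y)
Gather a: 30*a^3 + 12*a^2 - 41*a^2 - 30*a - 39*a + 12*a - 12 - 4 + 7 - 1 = 30*a^3 - 29*a^2 - 57*a - 10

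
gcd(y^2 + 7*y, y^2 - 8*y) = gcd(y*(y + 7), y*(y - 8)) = y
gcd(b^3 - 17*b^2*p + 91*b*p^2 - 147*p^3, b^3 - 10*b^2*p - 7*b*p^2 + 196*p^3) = b^2 - 14*b*p + 49*p^2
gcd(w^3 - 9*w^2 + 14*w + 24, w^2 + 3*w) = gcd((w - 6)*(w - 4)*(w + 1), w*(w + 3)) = 1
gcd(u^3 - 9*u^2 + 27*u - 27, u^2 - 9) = u - 3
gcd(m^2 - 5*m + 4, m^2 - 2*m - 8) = m - 4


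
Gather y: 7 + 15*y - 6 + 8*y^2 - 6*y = 8*y^2 + 9*y + 1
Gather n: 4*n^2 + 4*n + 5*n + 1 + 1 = 4*n^2 + 9*n + 2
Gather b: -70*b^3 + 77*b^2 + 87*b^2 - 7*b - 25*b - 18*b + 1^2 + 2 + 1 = -70*b^3 + 164*b^2 - 50*b + 4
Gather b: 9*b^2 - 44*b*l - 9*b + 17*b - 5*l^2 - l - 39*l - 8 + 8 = 9*b^2 + b*(8 - 44*l) - 5*l^2 - 40*l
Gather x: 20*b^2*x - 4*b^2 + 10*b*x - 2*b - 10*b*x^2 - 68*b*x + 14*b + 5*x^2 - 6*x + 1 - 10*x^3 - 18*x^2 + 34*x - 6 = -4*b^2 + 12*b - 10*x^3 + x^2*(-10*b - 13) + x*(20*b^2 - 58*b + 28) - 5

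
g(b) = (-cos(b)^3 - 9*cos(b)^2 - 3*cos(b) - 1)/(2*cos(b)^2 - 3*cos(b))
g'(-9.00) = 0.32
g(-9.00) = -1.13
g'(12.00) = 11.58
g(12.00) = 9.52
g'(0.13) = -4.76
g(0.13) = 13.68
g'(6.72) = -11.26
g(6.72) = 11.01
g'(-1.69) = -20.22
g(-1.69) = -2.00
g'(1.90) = 0.73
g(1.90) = -0.79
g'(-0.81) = 9.83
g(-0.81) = 6.87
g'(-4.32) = 0.04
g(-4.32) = -0.77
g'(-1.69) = -20.22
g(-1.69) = -2.00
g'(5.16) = 5.63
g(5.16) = 4.40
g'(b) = (4*sin(b)*cos(b) - 3*sin(b))*(-cos(b)^3 - 9*cos(b)^2 - 3*cos(b) - 1)/(2*cos(b)^2 - 3*cos(b))^2 + (3*sin(b)*cos(b)^2 + 18*sin(b)*cos(b) + 3*sin(b))/(2*cos(b)^2 - 3*cos(b)) = (2*cos(b)^4 - 6*cos(b)^3 - 33*cos(b)^2 - 4*cos(b) + 3)*sin(b)/((2*cos(b) - 3)^2*cos(b)^2)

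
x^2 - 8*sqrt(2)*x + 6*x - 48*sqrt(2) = (x + 6)*(x - 8*sqrt(2))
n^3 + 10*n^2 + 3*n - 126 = (n - 3)*(n + 6)*(n + 7)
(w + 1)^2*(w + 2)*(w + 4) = w^4 + 8*w^3 + 21*w^2 + 22*w + 8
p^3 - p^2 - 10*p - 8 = (p - 4)*(p + 1)*(p + 2)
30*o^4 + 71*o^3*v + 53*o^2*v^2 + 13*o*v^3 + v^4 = (o + v)^2*(5*o + v)*(6*o + v)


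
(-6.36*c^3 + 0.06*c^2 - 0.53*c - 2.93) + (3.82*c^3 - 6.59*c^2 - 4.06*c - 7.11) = -2.54*c^3 - 6.53*c^2 - 4.59*c - 10.04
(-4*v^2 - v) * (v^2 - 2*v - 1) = -4*v^4 + 7*v^3 + 6*v^2 + v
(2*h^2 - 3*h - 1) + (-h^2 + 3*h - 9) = h^2 - 10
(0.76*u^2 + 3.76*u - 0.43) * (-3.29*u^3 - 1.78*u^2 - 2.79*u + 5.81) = -2.5004*u^5 - 13.7232*u^4 - 7.3985*u^3 - 5.3094*u^2 + 23.0453*u - 2.4983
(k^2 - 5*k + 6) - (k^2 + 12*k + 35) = -17*k - 29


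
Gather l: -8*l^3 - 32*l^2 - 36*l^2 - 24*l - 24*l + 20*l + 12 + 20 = -8*l^3 - 68*l^2 - 28*l + 32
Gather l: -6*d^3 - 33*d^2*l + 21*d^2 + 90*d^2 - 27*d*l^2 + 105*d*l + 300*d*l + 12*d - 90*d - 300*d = -6*d^3 + 111*d^2 - 27*d*l^2 - 378*d + l*(-33*d^2 + 405*d)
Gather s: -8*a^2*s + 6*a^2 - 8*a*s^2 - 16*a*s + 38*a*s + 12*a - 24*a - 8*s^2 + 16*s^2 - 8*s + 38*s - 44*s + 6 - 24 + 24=6*a^2 - 12*a + s^2*(8 - 8*a) + s*(-8*a^2 + 22*a - 14) + 6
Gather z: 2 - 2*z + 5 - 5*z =7 - 7*z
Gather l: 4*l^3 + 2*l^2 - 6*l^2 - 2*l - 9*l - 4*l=4*l^3 - 4*l^2 - 15*l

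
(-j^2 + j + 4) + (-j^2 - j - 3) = 1 - 2*j^2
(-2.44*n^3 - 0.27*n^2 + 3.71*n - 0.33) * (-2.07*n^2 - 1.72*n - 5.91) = 5.0508*n^5 + 4.7557*n^4 + 7.2051*n^3 - 4.1024*n^2 - 21.3585*n + 1.9503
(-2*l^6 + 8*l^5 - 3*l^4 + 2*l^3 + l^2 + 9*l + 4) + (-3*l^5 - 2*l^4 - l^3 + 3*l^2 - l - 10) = -2*l^6 + 5*l^5 - 5*l^4 + l^3 + 4*l^2 + 8*l - 6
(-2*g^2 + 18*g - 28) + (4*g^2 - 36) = 2*g^2 + 18*g - 64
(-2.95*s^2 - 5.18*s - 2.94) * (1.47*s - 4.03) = -4.3365*s^3 + 4.2739*s^2 + 16.5536*s + 11.8482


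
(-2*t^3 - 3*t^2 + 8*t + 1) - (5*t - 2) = -2*t^3 - 3*t^2 + 3*t + 3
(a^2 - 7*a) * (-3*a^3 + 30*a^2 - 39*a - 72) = -3*a^5 + 51*a^4 - 249*a^3 + 201*a^2 + 504*a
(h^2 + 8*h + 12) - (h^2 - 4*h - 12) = 12*h + 24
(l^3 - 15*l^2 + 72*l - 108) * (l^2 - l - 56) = l^5 - 16*l^4 + 31*l^3 + 660*l^2 - 3924*l + 6048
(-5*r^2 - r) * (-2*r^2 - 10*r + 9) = 10*r^4 + 52*r^3 - 35*r^2 - 9*r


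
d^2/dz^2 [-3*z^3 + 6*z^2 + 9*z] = 12 - 18*z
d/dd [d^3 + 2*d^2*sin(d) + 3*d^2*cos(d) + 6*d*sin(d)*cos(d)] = -3*d^2*sin(d) + 2*d^2*cos(d) + 3*d^2 + 4*d*sin(d) + 6*d*cos(d) + 6*d*cos(2*d) + 3*sin(2*d)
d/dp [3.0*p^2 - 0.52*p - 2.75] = 6.0*p - 0.52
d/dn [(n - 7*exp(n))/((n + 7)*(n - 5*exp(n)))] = ((1 - 7*exp(n))*(n + 7)*(n - 5*exp(n)) + (-n + 7*exp(n))*(n - 5*exp(n)) + (n + 7)*(n - 7*exp(n))*(5*exp(n) - 1))/((n + 7)^2*(n - 5*exp(n))^2)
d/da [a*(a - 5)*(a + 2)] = 3*a^2 - 6*a - 10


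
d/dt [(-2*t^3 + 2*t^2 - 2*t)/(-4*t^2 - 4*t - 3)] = 2*(4*t^4 + 8*t^3 + t^2 - 6*t + 3)/(16*t^4 + 32*t^3 + 40*t^2 + 24*t + 9)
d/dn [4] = 0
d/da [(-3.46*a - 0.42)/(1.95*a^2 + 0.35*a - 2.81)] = (6.747*a^2 + 1.638*a + 9.8696)/(3.8025*a^4 + 1.365*a^3 - 10.8365*a^2 - 1.967*a + 7.8961)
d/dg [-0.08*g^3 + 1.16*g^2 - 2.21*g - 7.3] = -0.24*g^2 + 2.32*g - 2.21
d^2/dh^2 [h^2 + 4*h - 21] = 2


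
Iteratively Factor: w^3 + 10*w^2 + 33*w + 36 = (w + 3)*(w^2 + 7*w + 12) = (w + 3)*(w + 4)*(w + 3)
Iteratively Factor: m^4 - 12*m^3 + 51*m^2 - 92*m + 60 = (m - 2)*(m^3 - 10*m^2 + 31*m - 30) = (m - 3)*(m - 2)*(m^2 - 7*m + 10) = (m - 3)*(m - 2)^2*(m - 5)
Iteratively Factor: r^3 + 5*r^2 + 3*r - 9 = (r + 3)*(r^2 + 2*r - 3) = (r - 1)*(r + 3)*(r + 3)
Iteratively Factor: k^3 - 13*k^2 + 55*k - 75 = (k - 3)*(k^2 - 10*k + 25) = (k - 5)*(k - 3)*(k - 5)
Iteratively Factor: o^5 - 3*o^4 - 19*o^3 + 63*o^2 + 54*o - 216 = (o + 4)*(o^4 - 7*o^3 + 9*o^2 + 27*o - 54) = (o - 3)*(o + 4)*(o^3 - 4*o^2 - 3*o + 18) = (o - 3)*(o + 2)*(o + 4)*(o^2 - 6*o + 9) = (o - 3)^2*(o + 2)*(o + 4)*(o - 3)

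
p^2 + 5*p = p*(p + 5)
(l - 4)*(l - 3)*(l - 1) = l^3 - 8*l^2 + 19*l - 12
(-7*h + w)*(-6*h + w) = 42*h^2 - 13*h*w + w^2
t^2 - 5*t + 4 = (t - 4)*(t - 1)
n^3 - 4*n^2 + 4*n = n*(n - 2)^2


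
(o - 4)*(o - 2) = o^2 - 6*o + 8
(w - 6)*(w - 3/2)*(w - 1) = w^3 - 17*w^2/2 + 33*w/2 - 9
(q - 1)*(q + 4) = q^2 + 3*q - 4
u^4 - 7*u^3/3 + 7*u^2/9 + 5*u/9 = u*(u - 5/3)*(u - 1)*(u + 1/3)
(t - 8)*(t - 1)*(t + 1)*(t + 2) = t^4 - 6*t^3 - 17*t^2 + 6*t + 16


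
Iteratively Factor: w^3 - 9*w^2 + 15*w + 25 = (w + 1)*(w^2 - 10*w + 25) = (w - 5)*(w + 1)*(w - 5)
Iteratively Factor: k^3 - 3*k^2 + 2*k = (k - 1)*(k^2 - 2*k) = (k - 2)*(k - 1)*(k)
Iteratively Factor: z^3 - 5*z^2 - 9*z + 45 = (z + 3)*(z^2 - 8*z + 15) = (z - 3)*(z + 3)*(z - 5)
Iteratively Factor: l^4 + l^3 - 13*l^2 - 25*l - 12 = (l - 4)*(l^3 + 5*l^2 + 7*l + 3) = (l - 4)*(l + 1)*(l^2 + 4*l + 3) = (l - 4)*(l + 1)^2*(l + 3)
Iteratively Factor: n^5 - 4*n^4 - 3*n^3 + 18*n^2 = (n)*(n^4 - 4*n^3 - 3*n^2 + 18*n) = n^2*(n^3 - 4*n^2 - 3*n + 18) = n^2*(n + 2)*(n^2 - 6*n + 9) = n^2*(n - 3)*(n + 2)*(n - 3)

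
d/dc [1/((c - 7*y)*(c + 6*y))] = (-2*c + y)/(c^4 - 2*c^3*y - 83*c^2*y^2 + 84*c*y^3 + 1764*y^4)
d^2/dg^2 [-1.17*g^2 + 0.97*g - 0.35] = -2.34000000000000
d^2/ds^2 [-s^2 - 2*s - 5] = -2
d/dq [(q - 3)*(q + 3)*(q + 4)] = 3*q^2 + 8*q - 9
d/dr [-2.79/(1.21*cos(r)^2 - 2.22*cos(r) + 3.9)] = (6.1938 - 6.7518*cos(r))*sin(r)/(1.21*cos(r)^2 - 2.22*cos(r) + 3.9)^2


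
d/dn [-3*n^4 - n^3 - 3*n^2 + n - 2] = -12*n^3 - 3*n^2 - 6*n + 1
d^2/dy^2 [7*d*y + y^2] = 2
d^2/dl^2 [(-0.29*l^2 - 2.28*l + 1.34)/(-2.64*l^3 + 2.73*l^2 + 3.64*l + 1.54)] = (4.042368*l^6 + 95.344128*l^5 - 193.94496*l^4 + 243.070128*l^3 + 121.259376*l^2 - 170.095968*l - 48.42768)/(18.399744*l^9 - 57.081024*l^8 - 17.081064*l^7 + 104.859279*l^6 + 90.145692*l^5 - 54.153918*l^4 - 121.2652*l^3 - 80.636556*l^2 - 25.897872*l - 3.652264)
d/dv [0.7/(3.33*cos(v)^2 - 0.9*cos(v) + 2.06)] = (4.662*cos(v) - 0.63)*sin(v)/(3.33*cos(v)^2 - 0.9*cos(v) + 2.06)^2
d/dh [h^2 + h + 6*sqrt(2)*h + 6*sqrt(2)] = 2*h + 1 + 6*sqrt(2)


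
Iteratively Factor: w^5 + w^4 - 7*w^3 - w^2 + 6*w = (w + 1)*(w^4 - 7*w^2 + 6*w) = (w - 1)*(w + 1)*(w^3 + w^2 - 6*w) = w*(w - 1)*(w + 1)*(w^2 + w - 6) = w*(w - 2)*(w - 1)*(w + 1)*(w + 3)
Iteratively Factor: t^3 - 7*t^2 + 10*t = (t)*(t^2 - 7*t + 10) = t*(t - 5)*(t - 2)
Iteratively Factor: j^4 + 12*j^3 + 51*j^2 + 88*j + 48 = (j + 3)*(j^3 + 9*j^2 + 24*j + 16) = (j + 3)*(j + 4)*(j^2 + 5*j + 4) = (j + 3)*(j + 4)^2*(j + 1)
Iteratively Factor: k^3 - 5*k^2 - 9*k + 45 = (k + 3)*(k^2 - 8*k + 15) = (k - 5)*(k + 3)*(k - 3)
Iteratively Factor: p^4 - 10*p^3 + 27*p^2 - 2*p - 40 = (p - 5)*(p^3 - 5*p^2 + 2*p + 8) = (p - 5)*(p + 1)*(p^2 - 6*p + 8) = (p - 5)*(p - 2)*(p + 1)*(p - 4)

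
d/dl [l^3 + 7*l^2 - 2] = l*(3*l + 14)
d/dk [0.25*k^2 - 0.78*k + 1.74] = 0.5*k - 0.78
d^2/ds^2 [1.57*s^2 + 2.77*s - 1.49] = 3.14000000000000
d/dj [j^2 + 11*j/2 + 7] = 2*j + 11/2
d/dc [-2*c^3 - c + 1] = -6*c^2 - 1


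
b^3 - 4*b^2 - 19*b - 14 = (b - 7)*(b + 1)*(b + 2)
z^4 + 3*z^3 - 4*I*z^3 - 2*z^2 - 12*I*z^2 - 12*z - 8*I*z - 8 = (z + 1)*(z + 2)*(z - 2*I)^2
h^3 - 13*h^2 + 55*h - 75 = (h - 5)^2*(h - 3)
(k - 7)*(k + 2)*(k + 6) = k^3 + k^2 - 44*k - 84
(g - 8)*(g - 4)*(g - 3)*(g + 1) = g^4 - 14*g^3 + 53*g^2 - 28*g - 96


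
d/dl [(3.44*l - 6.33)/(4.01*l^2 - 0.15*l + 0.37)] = (-13.7944*l^2 + 50.7666*l + 0.3233)/(16.0801*l^4 - 1.203*l^3 + 2.9899*l^2 - 0.111*l + 0.1369)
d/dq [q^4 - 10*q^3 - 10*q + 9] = 4*q^3 - 30*q^2 - 10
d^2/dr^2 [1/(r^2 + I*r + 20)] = 2*(-r^2 - I*r + (2*r + I)^2 - 20)/(r^2 + I*r + 20)^3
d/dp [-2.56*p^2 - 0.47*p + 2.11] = -5.12*p - 0.47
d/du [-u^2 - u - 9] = -2*u - 1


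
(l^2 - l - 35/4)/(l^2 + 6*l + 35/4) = (2*l - 7)/(2*l + 7)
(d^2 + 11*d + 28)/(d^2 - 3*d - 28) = (d + 7)/(d - 7)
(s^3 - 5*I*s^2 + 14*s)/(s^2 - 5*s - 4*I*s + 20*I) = s*(s^2 - 5*I*s + 14)/(s^2 - 5*s - 4*I*s + 20*I)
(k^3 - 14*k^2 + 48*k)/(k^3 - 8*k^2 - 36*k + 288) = k/(k + 6)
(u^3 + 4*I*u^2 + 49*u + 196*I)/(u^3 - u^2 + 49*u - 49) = (u + 4*I)/(u - 1)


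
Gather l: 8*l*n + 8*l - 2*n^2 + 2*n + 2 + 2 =l*(8*n + 8) - 2*n^2 + 2*n + 4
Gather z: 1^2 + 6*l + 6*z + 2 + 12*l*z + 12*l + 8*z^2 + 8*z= 18*l + 8*z^2 + z*(12*l + 14) + 3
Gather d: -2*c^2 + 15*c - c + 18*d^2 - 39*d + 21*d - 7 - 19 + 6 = -2*c^2 + 14*c + 18*d^2 - 18*d - 20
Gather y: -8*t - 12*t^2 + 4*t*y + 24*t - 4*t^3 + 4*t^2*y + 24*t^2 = -4*t^3 + 12*t^2 + 16*t + y*(4*t^2 + 4*t)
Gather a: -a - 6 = -a - 6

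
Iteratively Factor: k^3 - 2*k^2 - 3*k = (k + 1)*(k^2 - 3*k) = k*(k + 1)*(k - 3)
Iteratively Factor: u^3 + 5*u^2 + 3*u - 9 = (u + 3)*(u^2 + 2*u - 3) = (u - 1)*(u + 3)*(u + 3)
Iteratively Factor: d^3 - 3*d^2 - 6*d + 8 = (d - 4)*(d^2 + d - 2) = (d - 4)*(d - 1)*(d + 2)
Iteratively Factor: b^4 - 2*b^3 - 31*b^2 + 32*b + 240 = (b + 4)*(b^3 - 6*b^2 - 7*b + 60) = (b + 3)*(b + 4)*(b^2 - 9*b + 20) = (b - 4)*(b + 3)*(b + 4)*(b - 5)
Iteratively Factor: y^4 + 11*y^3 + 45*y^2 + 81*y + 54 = (y + 3)*(y^3 + 8*y^2 + 21*y + 18) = (y + 3)^2*(y^2 + 5*y + 6) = (y + 2)*(y + 3)^2*(y + 3)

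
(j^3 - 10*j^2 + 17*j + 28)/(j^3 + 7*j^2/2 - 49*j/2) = 2*(j^3 - 10*j^2 + 17*j + 28)/(j*(2*j^2 + 7*j - 49))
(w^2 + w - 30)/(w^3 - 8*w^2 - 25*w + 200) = (w + 6)/(w^2 - 3*w - 40)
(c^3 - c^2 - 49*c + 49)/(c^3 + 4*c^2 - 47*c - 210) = (c^2 + 6*c - 7)/(c^2 + 11*c + 30)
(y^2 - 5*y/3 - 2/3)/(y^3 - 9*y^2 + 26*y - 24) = (y + 1/3)/(y^2 - 7*y + 12)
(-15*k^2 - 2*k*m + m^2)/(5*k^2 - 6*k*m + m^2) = (-3*k - m)/(k - m)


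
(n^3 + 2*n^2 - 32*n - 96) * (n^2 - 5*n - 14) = n^5 - 3*n^4 - 56*n^3 + 36*n^2 + 928*n + 1344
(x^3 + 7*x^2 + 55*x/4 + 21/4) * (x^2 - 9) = x^5 + 7*x^4 + 19*x^3/4 - 231*x^2/4 - 495*x/4 - 189/4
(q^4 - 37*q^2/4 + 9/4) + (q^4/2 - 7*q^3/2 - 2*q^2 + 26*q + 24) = 3*q^4/2 - 7*q^3/2 - 45*q^2/4 + 26*q + 105/4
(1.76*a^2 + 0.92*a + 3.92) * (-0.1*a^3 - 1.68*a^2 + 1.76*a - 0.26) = -0.176*a^5 - 3.0488*a^4 + 1.16*a^3 - 5.424*a^2 + 6.66*a - 1.0192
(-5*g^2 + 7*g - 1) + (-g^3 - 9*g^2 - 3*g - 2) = -g^3 - 14*g^2 + 4*g - 3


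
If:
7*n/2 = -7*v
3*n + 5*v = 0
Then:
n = 0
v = 0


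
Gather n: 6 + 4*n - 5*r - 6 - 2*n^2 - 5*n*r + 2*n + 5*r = -2*n^2 + n*(6 - 5*r)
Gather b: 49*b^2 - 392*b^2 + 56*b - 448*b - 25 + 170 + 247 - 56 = -343*b^2 - 392*b + 336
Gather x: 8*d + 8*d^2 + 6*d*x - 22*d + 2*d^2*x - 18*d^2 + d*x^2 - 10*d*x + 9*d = -10*d^2 + d*x^2 - 5*d + x*(2*d^2 - 4*d)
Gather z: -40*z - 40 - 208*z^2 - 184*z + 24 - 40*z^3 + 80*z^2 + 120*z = -40*z^3 - 128*z^2 - 104*z - 16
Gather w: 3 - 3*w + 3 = 6 - 3*w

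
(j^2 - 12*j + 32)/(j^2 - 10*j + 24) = (j - 8)/(j - 6)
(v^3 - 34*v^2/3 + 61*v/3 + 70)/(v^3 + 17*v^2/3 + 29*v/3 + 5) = (v^2 - 13*v + 42)/(v^2 + 4*v + 3)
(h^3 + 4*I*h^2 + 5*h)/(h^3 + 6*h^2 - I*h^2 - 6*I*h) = (h + 5*I)/(h + 6)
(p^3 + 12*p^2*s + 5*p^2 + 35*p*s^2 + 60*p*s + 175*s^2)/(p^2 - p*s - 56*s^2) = (p^2 + 5*p*s + 5*p + 25*s)/(p - 8*s)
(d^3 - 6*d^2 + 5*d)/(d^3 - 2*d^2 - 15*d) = (d - 1)/(d + 3)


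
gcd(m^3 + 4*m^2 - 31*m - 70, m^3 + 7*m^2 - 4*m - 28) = m^2 + 9*m + 14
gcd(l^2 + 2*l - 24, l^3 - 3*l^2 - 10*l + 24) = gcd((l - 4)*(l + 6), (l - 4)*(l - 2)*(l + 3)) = l - 4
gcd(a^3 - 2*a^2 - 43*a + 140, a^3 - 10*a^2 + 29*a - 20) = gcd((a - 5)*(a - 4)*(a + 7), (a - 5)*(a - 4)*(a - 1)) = a^2 - 9*a + 20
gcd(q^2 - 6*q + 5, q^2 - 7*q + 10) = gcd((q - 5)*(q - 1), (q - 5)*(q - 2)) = q - 5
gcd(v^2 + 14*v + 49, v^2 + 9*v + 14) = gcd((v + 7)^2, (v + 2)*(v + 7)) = v + 7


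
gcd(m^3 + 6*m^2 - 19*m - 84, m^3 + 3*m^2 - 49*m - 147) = m^2 + 10*m + 21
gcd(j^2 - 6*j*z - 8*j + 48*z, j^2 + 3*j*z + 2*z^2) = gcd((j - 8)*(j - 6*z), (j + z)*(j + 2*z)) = 1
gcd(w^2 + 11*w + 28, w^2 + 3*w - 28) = w + 7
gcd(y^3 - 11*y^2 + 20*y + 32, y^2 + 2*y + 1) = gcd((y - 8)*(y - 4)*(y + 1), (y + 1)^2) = y + 1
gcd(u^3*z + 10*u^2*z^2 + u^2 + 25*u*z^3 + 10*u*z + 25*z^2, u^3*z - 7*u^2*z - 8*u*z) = 1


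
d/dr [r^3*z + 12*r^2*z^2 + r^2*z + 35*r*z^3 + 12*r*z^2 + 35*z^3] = z*(3*r^2 + 24*r*z + 2*r + 35*z^2 + 12*z)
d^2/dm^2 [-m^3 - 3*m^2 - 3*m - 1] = -6*m - 6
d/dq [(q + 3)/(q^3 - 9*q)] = (3 - 2*q)/(q^2*(q^2 - 6*q + 9))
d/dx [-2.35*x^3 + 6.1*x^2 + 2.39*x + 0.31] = -7.05*x^2 + 12.2*x + 2.39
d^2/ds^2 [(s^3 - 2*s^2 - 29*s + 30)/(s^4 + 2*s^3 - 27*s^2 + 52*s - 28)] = 2*(s^4 + s^3 - 117*s^2 - 1349*s - 3662)/(s^7 + 13*s^6 + 3*s^5 - 361*s^4 + 128*s^3 + 3864*s^2 - 8624*s + 5488)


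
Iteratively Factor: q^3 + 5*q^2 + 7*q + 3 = (q + 1)*(q^2 + 4*q + 3) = (q + 1)^2*(q + 3)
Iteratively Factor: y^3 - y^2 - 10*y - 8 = (y + 1)*(y^2 - 2*y - 8) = (y - 4)*(y + 1)*(y + 2)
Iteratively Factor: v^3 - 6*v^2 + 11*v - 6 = (v - 1)*(v^2 - 5*v + 6) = (v - 2)*(v - 1)*(v - 3)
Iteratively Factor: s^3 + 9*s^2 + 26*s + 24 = (s + 3)*(s^2 + 6*s + 8) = (s + 3)*(s + 4)*(s + 2)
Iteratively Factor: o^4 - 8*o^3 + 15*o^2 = (o)*(o^3 - 8*o^2 + 15*o) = o^2*(o^2 - 8*o + 15) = o^2*(o - 5)*(o - 3)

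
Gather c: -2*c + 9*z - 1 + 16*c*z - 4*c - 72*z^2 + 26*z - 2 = c*(16*z - 6) - 72*z^2 + 35*z - 3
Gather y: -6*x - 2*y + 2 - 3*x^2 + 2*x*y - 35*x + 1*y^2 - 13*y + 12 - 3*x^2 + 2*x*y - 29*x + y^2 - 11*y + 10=-6*x^2 - 70*x + 2*y^2 + y*(4*x - 26) + 24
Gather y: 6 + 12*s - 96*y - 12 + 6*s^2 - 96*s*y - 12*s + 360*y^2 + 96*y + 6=6*s^2 - 96*s*y + 360*y^2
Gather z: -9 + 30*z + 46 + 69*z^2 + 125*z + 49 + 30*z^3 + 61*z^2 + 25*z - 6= 30*z^3 + 130*z^2 + 180*z + 80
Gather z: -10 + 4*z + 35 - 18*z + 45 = 70 - 14*z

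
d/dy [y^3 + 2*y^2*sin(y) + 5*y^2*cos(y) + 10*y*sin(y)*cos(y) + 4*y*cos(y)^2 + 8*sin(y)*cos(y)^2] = -5*y^2*sin(y) + 2*y^2*cos(y) + 3*y^2 + 4*y*sin(y) - 4*y*sin(2*y) + 10*y*cos(y) + 10*y*cos(2*y) + 5*sin(2*y) + 2*cos(y) + 2*cos(2*y) + 6*cos(3*y) + 2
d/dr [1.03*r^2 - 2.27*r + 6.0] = 2.06*r - 2.27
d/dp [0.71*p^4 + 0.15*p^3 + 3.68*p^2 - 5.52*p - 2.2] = 2.84*p^3 + 0.45*p^2 + 7.36*p - 5.52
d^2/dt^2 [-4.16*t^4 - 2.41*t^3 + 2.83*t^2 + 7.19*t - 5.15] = -49.92*t^2 - 14.46*t + 5.66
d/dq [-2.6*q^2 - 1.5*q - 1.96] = -5.2*q - 1.5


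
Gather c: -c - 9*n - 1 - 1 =-c - 9*n - 2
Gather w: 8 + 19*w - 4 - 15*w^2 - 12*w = -15*w^2 + 7*w + 4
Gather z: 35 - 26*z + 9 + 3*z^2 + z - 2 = 3*z^2 - 25*z + 42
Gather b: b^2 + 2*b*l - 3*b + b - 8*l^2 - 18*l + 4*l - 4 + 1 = b^2 + b*(2*l - 2) - 8*l^2 - 14*l - 3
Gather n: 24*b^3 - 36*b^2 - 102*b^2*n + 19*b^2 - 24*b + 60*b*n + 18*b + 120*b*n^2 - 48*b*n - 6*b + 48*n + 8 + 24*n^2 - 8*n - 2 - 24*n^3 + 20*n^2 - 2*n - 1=24*b^3 - 17*b^2 - 12*b - 24*n^3 + n^2*(120*b + 44) + n*(-102*b^2 + 12*b + 38) + 5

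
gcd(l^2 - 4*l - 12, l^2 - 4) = l + 2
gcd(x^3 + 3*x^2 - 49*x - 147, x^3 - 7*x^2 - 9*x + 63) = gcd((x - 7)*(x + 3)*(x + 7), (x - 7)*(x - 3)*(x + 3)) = x^2 - 4*x - 21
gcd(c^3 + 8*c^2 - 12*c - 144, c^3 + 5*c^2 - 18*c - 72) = c^2 + 2*c - 24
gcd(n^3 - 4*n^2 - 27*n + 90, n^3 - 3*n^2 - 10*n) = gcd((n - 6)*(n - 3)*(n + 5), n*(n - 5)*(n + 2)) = 1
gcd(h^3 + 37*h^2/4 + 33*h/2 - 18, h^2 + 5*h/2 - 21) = h + 6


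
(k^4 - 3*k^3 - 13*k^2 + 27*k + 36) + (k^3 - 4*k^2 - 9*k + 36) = k^4 - 2*k^3 - 17*k^2 + 18*k + 72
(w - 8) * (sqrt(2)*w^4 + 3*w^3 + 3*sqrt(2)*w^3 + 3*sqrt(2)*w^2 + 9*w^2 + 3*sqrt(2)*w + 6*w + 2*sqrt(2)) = sqrt(2)*w^5 - 5*sqrt(2)*w^4 + 3*w^4 - 21*sqrt(2)*w^3 - 15*w^3 - 66*w^2 - 21*sqrt(2)*w^2 - 48*w - 22*sqrt(2)*w - 16*sqrt(2)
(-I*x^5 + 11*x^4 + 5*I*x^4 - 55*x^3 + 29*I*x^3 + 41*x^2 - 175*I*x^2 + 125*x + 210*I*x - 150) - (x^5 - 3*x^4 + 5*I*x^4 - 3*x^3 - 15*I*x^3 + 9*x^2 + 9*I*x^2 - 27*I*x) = -x^5 - I*x^5 + 14*x^4 - 52*x^3 + 44*I*x^3 + 32*x^2 - 184*I*x^2 + 125*x + 237*I*x - 150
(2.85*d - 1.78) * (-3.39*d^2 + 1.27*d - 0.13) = -9.6615*d^3 + 9.6537*d^2 - 2.6311*d + 0.2314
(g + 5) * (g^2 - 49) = g^3 + 5*g^2 - 49*g - 245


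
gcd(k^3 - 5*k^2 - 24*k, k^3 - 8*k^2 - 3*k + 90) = k + 3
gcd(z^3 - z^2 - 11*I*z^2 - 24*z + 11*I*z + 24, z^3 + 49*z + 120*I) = z - 8*I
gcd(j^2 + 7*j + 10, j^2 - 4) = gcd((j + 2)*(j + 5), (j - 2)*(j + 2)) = j + 2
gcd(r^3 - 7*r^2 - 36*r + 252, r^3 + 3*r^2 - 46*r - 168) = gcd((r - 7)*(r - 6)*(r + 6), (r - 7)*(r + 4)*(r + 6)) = r^2 - r - 42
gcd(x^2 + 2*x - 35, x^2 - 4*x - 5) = x - 5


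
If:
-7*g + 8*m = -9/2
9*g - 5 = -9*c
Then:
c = -8*m/7 - 11/126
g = 8*m/7 + 9/14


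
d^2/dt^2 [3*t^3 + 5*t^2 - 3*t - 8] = 18*t + 10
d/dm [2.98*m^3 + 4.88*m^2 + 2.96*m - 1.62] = 8.94*m^2 + 9.76*m + 2.96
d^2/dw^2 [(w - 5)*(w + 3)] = 2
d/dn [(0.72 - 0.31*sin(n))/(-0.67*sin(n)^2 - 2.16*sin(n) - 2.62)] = (-0.2077*sin(n)^2 + 0.9648*sin(n) + 2.3674)*cos(n)/(0.4489*sin(n)^4 + 2.8944*sin(n)^3 + 8.1764*sin(n)^2 + 11.3184*sin(n) + 6.8644)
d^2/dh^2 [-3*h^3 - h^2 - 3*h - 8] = -18*h - 2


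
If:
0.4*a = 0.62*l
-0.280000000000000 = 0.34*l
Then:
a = -1.28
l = -0.82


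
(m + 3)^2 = m^2 + 6*m + 9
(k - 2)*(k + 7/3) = k^2 + k/3 - 14/3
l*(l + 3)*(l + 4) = l^3 + 7*l^2 + 12*l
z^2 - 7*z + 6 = (z - 6)*(z - 1)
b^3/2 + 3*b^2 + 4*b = b*(b/2 + 1)*(b + 4)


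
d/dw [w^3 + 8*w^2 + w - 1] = 3*w^2 + 16*w + 1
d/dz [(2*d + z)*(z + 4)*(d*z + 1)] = d*(2*d + z)*(z + 4) + (2*d + z)*(d*z + 1) + (z + 4)*(d*z + 1)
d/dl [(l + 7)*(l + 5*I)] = 2*l + 7 + 5*I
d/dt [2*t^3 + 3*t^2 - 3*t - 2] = 6*t^2 + 6*t - 3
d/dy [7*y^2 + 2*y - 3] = 14*y + 2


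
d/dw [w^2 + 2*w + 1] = 2*w + 2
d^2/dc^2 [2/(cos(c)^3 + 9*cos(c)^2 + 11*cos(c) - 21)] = 2*((47*cos(c) + 72*cos(2*c) + 9*cos(3*c))*(cos(c)^3 + 9*cos(c)^2 + 11*cos(c) - 21)/4 + 2*(3*cos(c)^2 + 18*cos(c) + 11)^2*sin(c)^2)/(cos(c)^3 + 9*cos(c)^2 + 11*cos(c) - 21)^3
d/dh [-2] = 0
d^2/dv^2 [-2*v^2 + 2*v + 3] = -4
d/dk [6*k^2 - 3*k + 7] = 12*k - 3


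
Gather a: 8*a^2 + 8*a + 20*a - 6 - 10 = 8*a^2 + 28*a - 16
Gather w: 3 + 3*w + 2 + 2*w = 5*w + 5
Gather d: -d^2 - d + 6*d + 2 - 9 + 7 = -d^2 + 5*d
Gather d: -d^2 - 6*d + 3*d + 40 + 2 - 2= -d^2 - 3*d + 40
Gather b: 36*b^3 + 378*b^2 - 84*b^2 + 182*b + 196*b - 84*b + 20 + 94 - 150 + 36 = 36*b^3 + 294*b^2 + 294*b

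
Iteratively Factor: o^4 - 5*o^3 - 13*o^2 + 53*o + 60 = (o - 5)*(o^3 - 13*o - 12) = (o - 5)*(o - 4)*(o^2 + 4*o + 3) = (o - 5)*(o - 4)*(o + 3)*(o + 1)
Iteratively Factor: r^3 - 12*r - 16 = (r + 2)*(r^2 - 2*r - 8) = (r - 4)*(r + 2)*(r + 2)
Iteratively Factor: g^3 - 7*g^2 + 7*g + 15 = (g + 1)*(g^2 - 8*g + 15) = (g - 5)*(g + 1)*(g - 3)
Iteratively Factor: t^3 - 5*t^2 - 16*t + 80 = (t + 4)*(t^2 - 9*t + 20) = (t - 4)*(t + 4)*(t - 5)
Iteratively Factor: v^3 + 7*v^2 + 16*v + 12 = (v + 3)*(v^2 + 4*v + 4) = (v + 2)*(v + 3)*(v + 2)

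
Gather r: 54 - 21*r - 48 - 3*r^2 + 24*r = -3*r^2 + 3*r + 6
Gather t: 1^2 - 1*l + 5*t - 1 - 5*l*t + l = t*(5 - 5*l)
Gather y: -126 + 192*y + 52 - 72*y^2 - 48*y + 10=-72*y^2 + 144*y - 64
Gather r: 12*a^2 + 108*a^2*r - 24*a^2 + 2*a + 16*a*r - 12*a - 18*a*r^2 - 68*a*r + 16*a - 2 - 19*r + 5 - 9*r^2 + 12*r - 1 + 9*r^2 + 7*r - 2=-12*a^2 - 18*a*r^2 + 6*a + r*(108*a^2 - 52*a)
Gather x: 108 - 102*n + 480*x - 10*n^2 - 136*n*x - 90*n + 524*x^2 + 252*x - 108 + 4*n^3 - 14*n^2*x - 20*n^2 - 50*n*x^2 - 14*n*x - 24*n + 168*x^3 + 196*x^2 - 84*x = 4*n^3 - 30*n^2 - 216*n + 168*x^3 + x^2*(720 - 50*n) + x*(-14*n^2 - 150*n + 648)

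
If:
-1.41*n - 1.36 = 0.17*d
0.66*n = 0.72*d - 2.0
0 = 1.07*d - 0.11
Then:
No Solution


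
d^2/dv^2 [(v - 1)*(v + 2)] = 2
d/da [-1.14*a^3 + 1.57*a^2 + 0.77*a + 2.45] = -3.42*a^2 + 3.14*a + 0.77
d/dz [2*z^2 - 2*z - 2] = 4*z - 2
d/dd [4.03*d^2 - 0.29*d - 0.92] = 8.06*d - 0.29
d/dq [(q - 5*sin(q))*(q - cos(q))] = (q - 5*sin(q))*(sin(q) + 1) - (q - cos(q))*(5*cos(q) - 1)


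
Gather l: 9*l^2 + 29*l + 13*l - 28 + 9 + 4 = 9*l^2 + 42*l - 15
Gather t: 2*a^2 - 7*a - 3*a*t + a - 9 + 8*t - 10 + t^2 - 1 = 2*a^2 - 6*a + t^2 + t*(8 - 3*a) - 20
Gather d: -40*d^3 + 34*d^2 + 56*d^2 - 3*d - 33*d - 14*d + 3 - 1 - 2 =-40*d^3 + 90*d^2 - 50*d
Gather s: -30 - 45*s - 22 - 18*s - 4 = -63*s - 56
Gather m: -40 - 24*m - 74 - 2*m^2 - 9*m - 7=-2*m^2 - 33*m - 121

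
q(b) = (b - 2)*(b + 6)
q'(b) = 2*b + 4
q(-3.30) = -14.31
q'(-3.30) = -2.60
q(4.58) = 27.30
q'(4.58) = 13.16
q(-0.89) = -14.77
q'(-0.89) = 2.22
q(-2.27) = -15.93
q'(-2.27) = -0.54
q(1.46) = -4.03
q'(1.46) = 6.92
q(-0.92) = -14.83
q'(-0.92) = 2.16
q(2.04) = 0.32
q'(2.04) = 8.08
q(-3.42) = -13.98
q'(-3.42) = -2.84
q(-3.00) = -15.00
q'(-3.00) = -2.00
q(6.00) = 48.00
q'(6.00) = 16.00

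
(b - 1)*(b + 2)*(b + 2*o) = b^3 + 2*b^2*o + b^2 + 2*b*o - 2*b - 4*o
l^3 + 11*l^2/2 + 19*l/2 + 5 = (l + 1)*(l + 2)*(l + 5/2)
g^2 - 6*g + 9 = (g - 3)^2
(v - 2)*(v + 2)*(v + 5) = v^3 + 5*v^2 - 4*v - 20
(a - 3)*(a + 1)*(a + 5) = a^3 + 3*a^2 - 13*a - 15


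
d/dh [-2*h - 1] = -2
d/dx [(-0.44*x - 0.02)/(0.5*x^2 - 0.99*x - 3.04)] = (0.22*x^2 + 0.02*x + 1.3178)/(0.25*x^4 - 0.99*x^3 - 2.0599*x^2 + 6.0192*x + 9.2416)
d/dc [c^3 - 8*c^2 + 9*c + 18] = 3*c^2 - 16*c + 9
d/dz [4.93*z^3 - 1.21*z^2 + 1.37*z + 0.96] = 14.79*z^2 - 2.42*z + 1.37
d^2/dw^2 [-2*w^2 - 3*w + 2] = -4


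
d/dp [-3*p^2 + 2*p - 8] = 2 - 6*p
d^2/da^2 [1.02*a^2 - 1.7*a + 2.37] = 2.04000000000000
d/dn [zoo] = 0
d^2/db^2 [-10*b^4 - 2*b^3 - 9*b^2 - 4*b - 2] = -120*b^2 - 12*b - 18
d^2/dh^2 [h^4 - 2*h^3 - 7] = 12*h*(h - 1)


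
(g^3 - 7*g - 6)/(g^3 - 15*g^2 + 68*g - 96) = (g^2 + 3*g + 2)/(g^2 - 12*g + 32)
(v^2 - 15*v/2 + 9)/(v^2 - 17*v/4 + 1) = 2*(2*v^2 - 15*v + 18)/(4*v^2 - 17*v + 4)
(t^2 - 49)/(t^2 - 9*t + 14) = (t + 7)/(t - 2)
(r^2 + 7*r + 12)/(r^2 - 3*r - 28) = (r + 3)/(r - 7)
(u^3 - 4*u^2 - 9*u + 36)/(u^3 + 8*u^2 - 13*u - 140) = (u^2 - 9)/(u^2 + 12*u + 35)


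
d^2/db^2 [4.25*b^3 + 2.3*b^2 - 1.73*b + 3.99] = 25.5*b + 4.6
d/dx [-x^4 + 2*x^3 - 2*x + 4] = -4*x^3 + 6*x^2 - 2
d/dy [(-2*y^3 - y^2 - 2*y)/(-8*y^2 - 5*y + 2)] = (16*y^4 + 20*y^3 - 23*y^2 - 4*y - 4)/(64*y^4 + 80*y^3 - 7*y^2 - 20*y + 4)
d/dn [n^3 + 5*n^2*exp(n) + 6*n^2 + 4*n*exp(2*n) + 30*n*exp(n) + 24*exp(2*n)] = 5*n^2*exp(n) + 3*n^2 + 8*n*exp(2*n) + 40*n*exp(n) + 12*n + 52*exp(2*n) + 30*exp(n)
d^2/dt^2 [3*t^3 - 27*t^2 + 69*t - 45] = 18*t - 54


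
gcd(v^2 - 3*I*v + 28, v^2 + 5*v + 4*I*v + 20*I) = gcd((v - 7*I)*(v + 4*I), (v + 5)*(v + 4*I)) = v + 4*I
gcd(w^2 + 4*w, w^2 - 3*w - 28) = w + 4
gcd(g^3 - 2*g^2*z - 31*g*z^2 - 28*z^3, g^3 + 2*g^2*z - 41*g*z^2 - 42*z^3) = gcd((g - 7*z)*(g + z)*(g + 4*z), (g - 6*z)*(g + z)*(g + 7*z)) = g + z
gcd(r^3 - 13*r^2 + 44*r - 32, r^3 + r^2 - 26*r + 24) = r^2 - 5*r + 4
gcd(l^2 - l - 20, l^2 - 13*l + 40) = l - 5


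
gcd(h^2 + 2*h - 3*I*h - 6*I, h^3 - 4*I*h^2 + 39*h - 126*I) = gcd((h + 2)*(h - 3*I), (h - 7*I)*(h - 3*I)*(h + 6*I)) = h - 3*I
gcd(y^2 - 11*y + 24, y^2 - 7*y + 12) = y - 3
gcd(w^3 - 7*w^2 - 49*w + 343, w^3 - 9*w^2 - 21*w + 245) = w^2 - 14*w + 49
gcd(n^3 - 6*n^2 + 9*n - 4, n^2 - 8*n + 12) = 1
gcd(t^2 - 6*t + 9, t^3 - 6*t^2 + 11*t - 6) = t - 3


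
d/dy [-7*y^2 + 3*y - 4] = 3 - 14*y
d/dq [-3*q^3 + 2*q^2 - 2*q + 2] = -9*q^2 + 4*q - 2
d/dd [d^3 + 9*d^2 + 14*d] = 3*d^2 + 18*d + 14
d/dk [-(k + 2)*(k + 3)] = -2*k - 5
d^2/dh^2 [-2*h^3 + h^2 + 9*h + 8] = 2 - 12*h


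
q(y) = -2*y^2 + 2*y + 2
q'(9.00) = -34.00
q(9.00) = -142.00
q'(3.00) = -10.00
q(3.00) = -10.00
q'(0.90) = -1.60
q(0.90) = 2.18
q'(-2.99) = 13.96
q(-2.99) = -21.86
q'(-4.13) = 18.52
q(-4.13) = -40.37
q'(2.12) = -6.48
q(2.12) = -2.75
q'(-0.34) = 3.36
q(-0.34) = 1.09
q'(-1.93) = 9.72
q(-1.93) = -9.31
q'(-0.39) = 3.56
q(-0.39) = 0.92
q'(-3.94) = 17.76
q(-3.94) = -36.93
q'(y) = 2 - 4*y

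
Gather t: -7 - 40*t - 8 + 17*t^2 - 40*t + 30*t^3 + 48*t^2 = 30*t^3 + 65*t^2 - 80*t - 15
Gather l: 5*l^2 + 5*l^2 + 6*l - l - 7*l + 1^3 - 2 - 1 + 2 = 10*l^2 - 2*l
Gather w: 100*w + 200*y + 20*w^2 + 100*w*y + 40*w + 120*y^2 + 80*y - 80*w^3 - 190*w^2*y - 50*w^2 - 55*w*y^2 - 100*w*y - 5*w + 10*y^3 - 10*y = -80*w^3 + w^2*(-190*y - 30) + w*(135 - 55*y^2) + 10*y^3 + 120*y^2 + 270*y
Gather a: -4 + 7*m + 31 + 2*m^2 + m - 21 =2*m^2 + 8*m + 6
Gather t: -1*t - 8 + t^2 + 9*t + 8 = t^2 + 8*t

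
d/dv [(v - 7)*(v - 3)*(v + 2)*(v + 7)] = 4*v^3 - 3*v^2 - 110*v + 49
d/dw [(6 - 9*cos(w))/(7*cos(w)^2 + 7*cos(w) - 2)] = 3*(-21*cos(w)^2 + 28*cos(w) + 8)*sin(w)/(-7*sin(w)^2 + 7*cos(w) + 5)^2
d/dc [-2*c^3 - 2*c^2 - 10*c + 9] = -6*c^2 - 4*c - 10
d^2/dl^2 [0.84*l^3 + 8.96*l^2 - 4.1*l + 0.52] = 5.04*l + 17.92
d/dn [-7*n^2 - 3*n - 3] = -14*n - 3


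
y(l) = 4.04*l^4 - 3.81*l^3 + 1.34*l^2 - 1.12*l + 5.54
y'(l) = 16.16*l^3 - 11.43*l^2 + 2.68*l - 1.12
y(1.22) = 8.20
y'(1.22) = 14.48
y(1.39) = 11.42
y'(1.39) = 23.92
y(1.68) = 21.56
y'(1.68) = 47.75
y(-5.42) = 4144.01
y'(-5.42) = -2924.41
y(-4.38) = 1843.18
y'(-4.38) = -1590.02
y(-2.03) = 113.81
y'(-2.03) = -188.85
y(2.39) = 90.32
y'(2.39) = 160.61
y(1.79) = 27.45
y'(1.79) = 59.74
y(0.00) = 5.54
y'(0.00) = -1.12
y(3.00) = 238.61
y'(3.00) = 340.37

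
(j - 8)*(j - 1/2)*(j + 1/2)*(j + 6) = j^4 - 2*j^3 - 193*j^2/4 + j/2 + 12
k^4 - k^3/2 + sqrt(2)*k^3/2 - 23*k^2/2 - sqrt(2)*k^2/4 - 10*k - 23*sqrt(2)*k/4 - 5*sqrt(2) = (k - 4)*(k + 1)*(k + 5/2)*(k + sqrt(2)/2)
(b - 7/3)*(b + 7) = b^2 + 14*b/3 - 49/3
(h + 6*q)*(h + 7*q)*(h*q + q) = h^3*q + 13*h^2*q^2 + h^2*q + 42*h*q^3 + 13*h*q^2 + 42*q^3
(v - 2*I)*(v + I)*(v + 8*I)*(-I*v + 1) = -I*v^4 + 8*v^3 - 3*I*v^2 + 26*v + 16*I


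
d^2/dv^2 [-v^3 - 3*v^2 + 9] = -6*v - 6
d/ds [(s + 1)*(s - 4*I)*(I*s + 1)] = 3*I*s^2 + 2*s*(5 + I) + 5 - 4*I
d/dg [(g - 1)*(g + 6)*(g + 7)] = 3*g^2 + 24*g + 29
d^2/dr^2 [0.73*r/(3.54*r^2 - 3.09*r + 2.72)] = (0.73*r*(7.08*r - 3.09)*(14.16*r - 6.18) + (4.5114 - 15.5052*r)*(3.54*r^2 - 3.09*r + 2.72))/(3.54*r^2 - 3.09*r + 2.72)^3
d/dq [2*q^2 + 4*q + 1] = 4*q + 4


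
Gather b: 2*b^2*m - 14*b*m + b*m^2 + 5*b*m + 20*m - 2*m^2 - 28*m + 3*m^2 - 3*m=2*b^2*m + b*(m^2 - 9*m) + m^2 - 11*m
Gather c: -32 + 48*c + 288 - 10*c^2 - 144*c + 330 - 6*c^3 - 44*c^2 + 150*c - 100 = -6*c^3 - 54*c^2 + 54*c + 486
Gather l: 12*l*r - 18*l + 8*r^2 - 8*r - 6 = l*(12*r - 18) + 8*r^2 - 8*r - 6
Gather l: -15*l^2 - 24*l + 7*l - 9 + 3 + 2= -15*l^2 - 17*l - 4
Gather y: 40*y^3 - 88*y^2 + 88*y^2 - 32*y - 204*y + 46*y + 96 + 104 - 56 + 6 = 40*y^3 - 190*y + 150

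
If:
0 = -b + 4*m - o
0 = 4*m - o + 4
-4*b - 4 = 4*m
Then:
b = -4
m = 3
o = 16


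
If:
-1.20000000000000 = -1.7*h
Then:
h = 0.71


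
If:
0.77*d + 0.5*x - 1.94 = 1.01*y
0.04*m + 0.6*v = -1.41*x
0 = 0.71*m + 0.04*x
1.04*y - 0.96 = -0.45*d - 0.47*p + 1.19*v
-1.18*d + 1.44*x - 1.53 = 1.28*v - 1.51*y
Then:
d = 1.30697754442309*y + 1.95818693395818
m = -0.000408708821883946*y - 0.0486981477016566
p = -3.50722320887077*y - 4.96721979200684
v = -0.0170210194780419*y - 2.02807494282524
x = 0.00725458158844005*y + 0.864392121704405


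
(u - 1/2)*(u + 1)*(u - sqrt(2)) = u^3 - sqrt(2)*u^2 + u^2/2 - sqrt(2)*u/2 - u/2 + sqrt(2)/2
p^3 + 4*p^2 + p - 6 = (p - 1)*(p + 2)*(p + 3)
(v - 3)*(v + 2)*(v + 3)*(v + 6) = v^4 + 8*v^3 + 3*v^2 - 72*v - 108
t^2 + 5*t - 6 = (t - 1)*(t + 6)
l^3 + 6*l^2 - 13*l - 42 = (l - 3)*(l + 2)*(l + 7)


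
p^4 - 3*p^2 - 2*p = p*(p - 2)*(p + 1)^2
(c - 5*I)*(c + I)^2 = c^3 - 3*I*c^2 + 9*c + 5*I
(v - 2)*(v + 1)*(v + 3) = v^3 + 2*v^2 - 5*v - 6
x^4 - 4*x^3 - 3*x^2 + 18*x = x*(x - 3)^2*(x + 2)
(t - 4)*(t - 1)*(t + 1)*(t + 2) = t^4 - 2*t^3 - 9*t^2 + 2*t + 8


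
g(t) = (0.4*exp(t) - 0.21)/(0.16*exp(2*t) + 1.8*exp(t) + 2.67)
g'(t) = (0.4*exp(t) - 0.21)*(-0.32*exp(2*t) - 1.8*exp(t))/(0.16*exp(2*t) + 1.8*exp(t) + 2.67)^2 + 0.4*exp(t)/(0.16*exp(2*t) + 1.8*exp(t) + 2.67)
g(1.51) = 0.11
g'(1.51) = 0.01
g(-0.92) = -0.01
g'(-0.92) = 0.05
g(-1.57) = -0.04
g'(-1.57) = 0.03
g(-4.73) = -0.08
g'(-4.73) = 0.00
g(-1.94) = -0.05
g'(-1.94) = 0.02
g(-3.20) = -0.07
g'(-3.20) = 0.01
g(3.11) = 0.07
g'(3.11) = -0.04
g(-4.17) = -0.08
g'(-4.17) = 0.00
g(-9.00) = -0.08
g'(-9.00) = 0.00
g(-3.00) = -0.07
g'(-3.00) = 0.01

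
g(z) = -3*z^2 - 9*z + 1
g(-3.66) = -6.25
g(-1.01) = 7.03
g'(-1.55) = 0.30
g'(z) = -6*z - 9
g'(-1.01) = -2.94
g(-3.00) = 1.00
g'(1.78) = -19.68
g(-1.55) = 7.74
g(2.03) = -29.63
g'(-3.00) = 9.00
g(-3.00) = 1.00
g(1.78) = -24.53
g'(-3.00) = 9.00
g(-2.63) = 3.92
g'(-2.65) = 6.90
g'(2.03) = -21.18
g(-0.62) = 5.43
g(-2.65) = 3.78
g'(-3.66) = 12.96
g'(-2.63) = 6.78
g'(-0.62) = -5.28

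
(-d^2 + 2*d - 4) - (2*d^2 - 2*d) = -3*d^2 + 4*d - 4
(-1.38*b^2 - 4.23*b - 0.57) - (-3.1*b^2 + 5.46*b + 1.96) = 1.72*b^2 - 9.69*b - 2.53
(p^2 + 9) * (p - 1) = p^3 - p^2 + 9*p - 9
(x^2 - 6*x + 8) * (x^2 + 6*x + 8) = x^4 - 20*x^2 + 64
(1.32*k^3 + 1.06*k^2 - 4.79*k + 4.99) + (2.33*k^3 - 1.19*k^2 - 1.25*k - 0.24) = 3.65*k^3 - 0.13*k^2 - 6.04*k + 4.75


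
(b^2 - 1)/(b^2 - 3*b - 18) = (1 - b^2)/(-b^2 + 3*b + 18)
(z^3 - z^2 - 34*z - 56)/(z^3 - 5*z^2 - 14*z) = (z + 4)/z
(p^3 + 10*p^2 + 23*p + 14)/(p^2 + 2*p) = p + 8 + 7/p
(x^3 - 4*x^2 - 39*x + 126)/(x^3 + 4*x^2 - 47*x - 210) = (x - 3)/(x + 5)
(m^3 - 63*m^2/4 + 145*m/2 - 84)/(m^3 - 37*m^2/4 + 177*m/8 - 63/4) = 2*(m - 8)/(2*m - 3)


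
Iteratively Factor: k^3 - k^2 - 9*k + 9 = (k + 3)*(k^2 - 4*k + 3) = (k - 1)*(k + 3)*(k - 3)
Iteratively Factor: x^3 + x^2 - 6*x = (x - 2)*(x^2 + 3*x) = x*(x - 2)*(x + 3)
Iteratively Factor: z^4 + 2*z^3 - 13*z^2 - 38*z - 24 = (z + 1)*(z^3 + z^2 - 14*z - 24) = (z + 1)*(z + 2)*(z^2 - z - 12) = (z + 1)*(z + 2)*(z + 3)*(z - 4)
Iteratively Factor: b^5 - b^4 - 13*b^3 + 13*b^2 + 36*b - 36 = (b - 3)*(b^4 + 2*b^3 - 7*b^2 - 8*b + 12) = (b - 3)*(b - 2)*(b^3 + 4*b^2 + b - 6) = (b - 3)*(b - 2)*(b + 3)*(b^2 + b - 2) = (b - 3)*(b - 2)*(b - 1)*(b + 3)*(b + 2)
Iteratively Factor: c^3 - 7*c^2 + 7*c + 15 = (c - 3)*(c^2 - 4*c - 5) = (c - 3)*(c + 1)*(c - 5)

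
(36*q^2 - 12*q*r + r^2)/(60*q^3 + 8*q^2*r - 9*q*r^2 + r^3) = (6*q - r)/(10*q^2 + 3*q*r - r^2)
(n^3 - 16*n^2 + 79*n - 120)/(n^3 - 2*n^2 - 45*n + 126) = (n^2 - 13*n + 40)/(n^2 + n - 42)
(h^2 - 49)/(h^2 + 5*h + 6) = (h^2 - 49)/(h^2 + 5*h + 6)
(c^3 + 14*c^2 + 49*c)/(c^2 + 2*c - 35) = c*(c + 7)/(c - 5)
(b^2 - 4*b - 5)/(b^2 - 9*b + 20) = (b + 1)/(b - 4)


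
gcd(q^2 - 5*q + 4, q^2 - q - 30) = 1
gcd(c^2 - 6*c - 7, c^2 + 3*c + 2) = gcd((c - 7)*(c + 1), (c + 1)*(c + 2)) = c + 1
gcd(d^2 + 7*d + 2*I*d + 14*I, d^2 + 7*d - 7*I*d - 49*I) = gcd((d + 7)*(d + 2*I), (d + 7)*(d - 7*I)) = d + 7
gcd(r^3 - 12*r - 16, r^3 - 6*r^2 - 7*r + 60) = r - 4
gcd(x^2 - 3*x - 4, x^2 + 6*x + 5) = x + 1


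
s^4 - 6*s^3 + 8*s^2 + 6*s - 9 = (s - 3)^2*(s - 1)*(s + 1)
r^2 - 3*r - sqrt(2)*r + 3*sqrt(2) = (r - 3)*(r - sqrt(2))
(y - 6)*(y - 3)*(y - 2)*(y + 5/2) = y^4 - 17*y^3/2 + 17*y^2/2 + 54*y - 90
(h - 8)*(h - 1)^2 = h^3 - 10*h^2 + 17*h - 8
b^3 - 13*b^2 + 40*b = b*(b - 8)*(b - 5)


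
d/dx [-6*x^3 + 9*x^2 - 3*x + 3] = -18*x^2 + 18*x - 3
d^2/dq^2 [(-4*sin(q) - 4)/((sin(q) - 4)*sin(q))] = 4*(sin(q)^2 + 8*sin(q) - 14 + 10/sin(q) + 24/sin(q)^2 - 32/sin(q)^3)/(sin(q) - 4)^3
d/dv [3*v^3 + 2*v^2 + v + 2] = 9*v^2 + 4*v + 1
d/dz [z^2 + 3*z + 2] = 2*z + 3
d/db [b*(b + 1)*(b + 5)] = 3*b^2 + 12*b + 5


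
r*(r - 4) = r^2 - 4*r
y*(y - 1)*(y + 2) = y^3 + y^2 - 2*y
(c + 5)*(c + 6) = c^2 + 11*c + 30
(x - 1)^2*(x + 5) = x^3 + 3*x^2 - 9*x + 5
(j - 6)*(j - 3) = j^2 - 9*j + 18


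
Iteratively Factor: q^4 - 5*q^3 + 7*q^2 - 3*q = (q - 1)*(q^3 - 4*q^2 + 3*q) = (q - 3)*(q - 1)*(q^2 - q) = (q - 3)*(q - 1)^2*(q)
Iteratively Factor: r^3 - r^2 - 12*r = (r + 3)*(r^2 - 4*r) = (r - 4)*(r + 3)*(r)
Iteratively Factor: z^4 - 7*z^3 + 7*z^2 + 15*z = (z)*(z^3 - 7*z^2 + 7*z + 15) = z*(z - 5)*(z^2 - 2*z - 3) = z*(z - 5)*(z + 1)*(z - 3)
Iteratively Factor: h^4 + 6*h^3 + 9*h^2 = (h)*(h^3 + 6*h^2 + 9*h) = h*(h + 3)*(h^2 + 3*h) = h*(h + 3)^2*(h)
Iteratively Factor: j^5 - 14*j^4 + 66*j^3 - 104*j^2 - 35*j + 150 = (j - 5)*(j^4 - 9*j^3 + 21*j^2 + j - 30) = (j - 5)*(j - 3)*(j^3 - 6*j^2 + 3*j + 10) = (j - 5)*(j - 3)*(j - 2)*(j^2 - 4*j - 5) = (j - 5)*(j - 3)*(j - 2)*(j + 1)*(j - 5)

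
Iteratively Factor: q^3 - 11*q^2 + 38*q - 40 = (q - 5)*(q^2 - 6*q + 8) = (q - 5)*(q - 2)*(q - 4)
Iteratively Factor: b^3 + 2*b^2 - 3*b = (b - 1)*(b^2 + 3*b) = (b - 1)*(b + 3)*(b)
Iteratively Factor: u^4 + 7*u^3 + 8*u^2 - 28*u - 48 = (u + 3)*(u^3 + 4*u^2 - 4*u - 16) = (u + 2)*(u + 3)*(u^2 + 2*u - 8) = (u - 2)*(u + 2)*(u + 3)*(u + 4)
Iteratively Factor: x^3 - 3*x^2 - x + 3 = (x - 3)*(x^2 - 1) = (x - 3)*(x + 1)*(x - 1)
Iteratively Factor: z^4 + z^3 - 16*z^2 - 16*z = (z)*(z^3 + z^2 - 16*z - 16) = z*(z + 4)*(z^2 - 3*z - 4) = z*(z - 4)*(z + 4)*(z + 1)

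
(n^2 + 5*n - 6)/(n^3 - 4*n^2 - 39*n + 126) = (n - 1)/(n^2 - 10*n + 21)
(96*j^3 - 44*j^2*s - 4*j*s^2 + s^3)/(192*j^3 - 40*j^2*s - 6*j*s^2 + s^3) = (-2*j + s)/(-4*j + s)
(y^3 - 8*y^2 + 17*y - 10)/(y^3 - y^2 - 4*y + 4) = (y - 5)/(y + 2)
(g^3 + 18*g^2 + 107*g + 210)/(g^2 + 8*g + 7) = (g^2 + 11*g + 30)/(g + 1)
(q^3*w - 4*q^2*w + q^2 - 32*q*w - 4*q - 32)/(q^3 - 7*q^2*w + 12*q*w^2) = (q^3*w - 4*q^2*w + q^2 - 32*q*w - 4*q - 32)/(q*(q^2 - 7*q*w + 12*w^2))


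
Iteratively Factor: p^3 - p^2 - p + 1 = (p - 1)*(p^2 - 1) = (p - 1)*(p + 1)*(p - 1)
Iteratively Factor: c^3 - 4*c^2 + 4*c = (c - 2)*(c^2 - 2*c) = (c - 2)^2*(c)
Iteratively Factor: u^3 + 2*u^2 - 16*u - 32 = (u - 4)*(u^2 + 6*u + 8) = (u - 4)*(u + 4)*(u + 2)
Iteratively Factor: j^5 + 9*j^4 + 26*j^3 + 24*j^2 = (j + 2)*(j^4 + 7*j^3 + 12*j^2) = (j + 2)*(j + 3)*(j^3 + 4*j^2) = j*(j + 2)*(j + 3)*(j^2 + 4*j) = j^2*(j + 2)*(j + 3)*(j + 4)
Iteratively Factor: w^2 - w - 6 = (w - 3)*(w + 2)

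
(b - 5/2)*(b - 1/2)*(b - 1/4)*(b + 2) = b^4 - 5*b^3/4 - 9*b^2/2 + 59*b/16 - 5/8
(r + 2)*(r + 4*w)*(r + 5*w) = r^3 + 9*r^2*w + 2*r^2 + 20*r*w^2 + 18*r*w + 40*w^2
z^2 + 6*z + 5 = (z + 1)*(z + 5)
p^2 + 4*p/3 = p*(p + 4/3)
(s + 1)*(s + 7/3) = s^2 + 10*s/3 + 7/3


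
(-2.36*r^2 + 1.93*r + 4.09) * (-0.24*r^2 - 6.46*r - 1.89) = 0.5664*r^4 + 14.7824*r^3 - 8.989*r^2 - 30.0691*r - 7.7301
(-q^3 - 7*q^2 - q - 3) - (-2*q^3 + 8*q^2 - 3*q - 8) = q^3 - 15*q^2 + 2*q + 5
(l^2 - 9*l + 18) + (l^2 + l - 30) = 2*l^2 - 8*l - 12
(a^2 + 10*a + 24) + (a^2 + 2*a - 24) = 2*a^2 + 12*a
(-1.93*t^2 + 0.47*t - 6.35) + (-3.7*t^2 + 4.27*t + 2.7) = -5.63*t^2 + 4.74*t - 3.65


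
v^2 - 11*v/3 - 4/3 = (v - 4)*(v + 1/3)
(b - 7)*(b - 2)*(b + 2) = b^3 - 7*b^2 - 4*b + 28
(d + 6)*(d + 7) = d^2 + 13*d + 42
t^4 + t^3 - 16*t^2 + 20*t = t*(t - 2)^2*(t + 5)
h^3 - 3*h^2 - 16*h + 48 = (h - 4)*(h - 3)*(h + 4)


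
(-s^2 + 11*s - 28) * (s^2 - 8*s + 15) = -s^4 + 19*s^3 - 131*s^2 + 389*s - 420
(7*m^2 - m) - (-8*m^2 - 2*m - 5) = 15*m^2 + m + 5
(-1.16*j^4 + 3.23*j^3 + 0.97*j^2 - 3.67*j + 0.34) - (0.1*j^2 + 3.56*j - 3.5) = -1.16*j^4 + 3.23*j^3 + 0.87*j^2 - 7.23*j + 3.84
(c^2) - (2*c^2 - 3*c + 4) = -c^2 + 3*c - 4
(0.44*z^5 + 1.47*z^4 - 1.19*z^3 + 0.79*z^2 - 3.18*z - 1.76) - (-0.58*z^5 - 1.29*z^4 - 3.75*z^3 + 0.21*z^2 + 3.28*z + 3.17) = 1.02*z^5 + 2.76*z^4 + 2.56*z^3 + 0.58*z^2 - 6.46*z - 4.93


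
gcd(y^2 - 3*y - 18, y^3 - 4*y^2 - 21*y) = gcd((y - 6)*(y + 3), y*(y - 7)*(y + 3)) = y + 3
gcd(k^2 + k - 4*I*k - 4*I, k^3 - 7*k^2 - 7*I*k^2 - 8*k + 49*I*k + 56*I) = k + 1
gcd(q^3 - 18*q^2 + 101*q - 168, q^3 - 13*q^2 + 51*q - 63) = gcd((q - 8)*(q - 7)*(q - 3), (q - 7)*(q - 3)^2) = q^2 - 10*q + 21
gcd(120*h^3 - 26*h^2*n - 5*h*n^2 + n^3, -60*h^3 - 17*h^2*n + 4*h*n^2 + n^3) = 20*h^2 - h*n - n^2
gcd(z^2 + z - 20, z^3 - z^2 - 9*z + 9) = 1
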